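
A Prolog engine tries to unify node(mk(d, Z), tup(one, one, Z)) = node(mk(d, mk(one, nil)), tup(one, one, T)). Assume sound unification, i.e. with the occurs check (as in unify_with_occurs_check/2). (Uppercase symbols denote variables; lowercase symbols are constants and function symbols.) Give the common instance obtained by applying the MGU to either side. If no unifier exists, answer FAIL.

Decompose node/2: mk(d, Z) = mk(d, mk(one, nil)),  tup(one, one, Z) = tup(one, one, T).
Decompose mk/2: d = d,  Z = mk(one, nil).
Delete trivial equation d = d.
Bind Z := mk(one, nil); substituting into the remaining equation gives: tup(one, one, mk(one, nil)) = tup(one, one, T).
Decompose tup/3: one = one,  one = one,  mk(one, nil) = T.
Delete trivial equation one = one.
Delete trivial equation one = one.
Bind T := mk(one, nil).
Applying the MGU to either side gives node(mk(d, mk(one, nil)), tup(one, one, mk(one, nil))).

node(mk(d, mk(one, nil)), tup(one, one, mk(one, nil)))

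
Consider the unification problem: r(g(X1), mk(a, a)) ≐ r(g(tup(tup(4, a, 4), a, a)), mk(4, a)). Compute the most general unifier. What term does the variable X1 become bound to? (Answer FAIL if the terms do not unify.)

FAIL

Decompose r/2: g(X1) ≐ g(tup(tup(4, a, 4), a, a)),  mk(a, a) ≐ mk(4, a).
Decompose g/1: X1 ≐ tup(tup(4, a, 4), a, a).
Bind X1 := tup(tup(4, a, 4), a, a); no other remaining equation mentions X1.
Decompose mk/2: a ≐ 4,  a ≐ a.
Clash: constants a and 4 differ; no unifier exists.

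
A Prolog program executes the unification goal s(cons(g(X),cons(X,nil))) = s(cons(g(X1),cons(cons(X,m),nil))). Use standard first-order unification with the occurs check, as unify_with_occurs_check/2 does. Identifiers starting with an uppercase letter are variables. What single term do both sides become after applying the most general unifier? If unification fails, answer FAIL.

FAIL

Decompose s/1: cons(g(X),cons(X,nil)) = cons(g(X1),cons(cons(X,m),nil)).
Decompose cons/2: g(X) = g(X1),  cons(X,nil) = cons(cons(X,m),nil).
Decompose g/1: X = X1.
Bind X := X1; substituting into the remaining equation gives: cons(X1,nil) = cons(cons(X1,m),nil).
Decompose cons/2: X1 = cons(X1,m),  nil = nil.
Occurs check fails: X1 occurs in cons(X1,m); the equation X1 = cons(X1,m) has no finite solution.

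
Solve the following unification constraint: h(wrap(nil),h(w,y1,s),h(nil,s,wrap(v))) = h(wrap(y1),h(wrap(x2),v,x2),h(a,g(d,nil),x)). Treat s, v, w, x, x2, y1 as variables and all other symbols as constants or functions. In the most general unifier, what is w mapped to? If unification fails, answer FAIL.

FAIL

Decompose h/3: wrap(nil) = wrap(y1),  h(w,y1,s) = h(wrap(x2),v,x2),  h(nil,s,wrap(v)) = h(a,g(d,nil),x).
Decompose wrap/1: nil = y1.
Bind y1 := nil; substituting into the one remaining equation that mentions y1 gives: h(w,nil,s) = h(wrap(x2),v,x2).
Decompose h/3: w = wrap(x2),  nil = v,  s = x2.
Bind w := wrap(x2); no other remaining equation mentions w.
Bind v := nil; substituting into the one remaining equation that mentions v gives: h(nil,s,wrap(nil)) = h(a,g(d,nil),x).
Bind s := x2; substituting into the remaining equation gives: h(nil,x2,wrap(nil)) = h(a,g(d,nil),x).
Decompose h/3: nil = a,  x2 = g(d,nil),  wrap(nil) = x.
Clash: constants nil and a differ; no unifier exists.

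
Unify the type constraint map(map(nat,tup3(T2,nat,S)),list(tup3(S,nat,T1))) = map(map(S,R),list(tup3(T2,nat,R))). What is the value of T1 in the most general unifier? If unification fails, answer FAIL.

Decompose map/2: map(nat,tup3(T2,nat,S)) = map(S,R),  list(tup3(S,nat,T1)) = list(tup3(T2,nat,R)).
Decompose map/2: nat = S,  tup3(T2,nat,S) = R.
Bind S := nat; substituting into the remaining equations gives: tup3(T2,nat,nat) = R,  list(tup3(nat,nat,T1)) = list(tup3(T2,nat,R)).
Bind R := tup3(T2,nat,nat); substituting into the remaining equation gives: list(tup3(nat,nat,T1)) = list(tup3(T2,nat,tup3(T2,nat,nat))).
Decompose list/1: tup3(nat,nat,T1) = tup3(T2,nat,tup3(T2,nat,nat)).
Decompose tup3/3: nat = T2,  nat = nat,  T1 = tup3(T2,nat,nat).
Bind T2 := nat; substituting into the one remaining equation that mentions T2 gives: T1 = tup3(nat,nat,nat). Substituting into the earlier binding gives R := tup3(nat,nat,nat).
Delete trivial equation nat = nat.
Bind T1 := tup3(nat,nat,nat).
MGU = { S -> nat, R -> tup3(nat,nat,nat), T2 -> nat, T1 -> tup3(nat,nat,nat) }, so T1 -> tup3(nat,nat,nat).

tup3(nat,nat,nat)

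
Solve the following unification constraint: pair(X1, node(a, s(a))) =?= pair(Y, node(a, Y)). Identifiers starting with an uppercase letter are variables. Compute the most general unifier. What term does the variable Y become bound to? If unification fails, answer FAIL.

s(a)

Decompose pair/2: X1 =?= Y,  node(a, s(a)) =?= node(a, Y).
Bind X1 := Y; no other remaining equation mentions X1.
Decompose node/2: a =?= a,  s(a) =?= Y.
Delete trivial equation a =?= a.
Bind Y := s(a). Substituting into the earlier binding gives X1 := s(a).
MGU = { X1 ↦ s(a), Y ↦ s(a) }, so Y ↦ s(a).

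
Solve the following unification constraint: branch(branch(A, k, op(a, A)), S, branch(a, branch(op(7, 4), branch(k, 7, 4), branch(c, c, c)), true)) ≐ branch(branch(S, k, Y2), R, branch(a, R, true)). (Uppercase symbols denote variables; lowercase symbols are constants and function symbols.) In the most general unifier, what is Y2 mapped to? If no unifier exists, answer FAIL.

Decompose branch/3: branch(A, k, op(a, A)) ≐ branch(S, k, Y2),  S ≐ R,  branch(a, branch(op(7, 4), branch(k, 7, 4), branch(c, c, c)), true) ≐ branch(a, R, true).
Decompose branch/3: A ≐ S,  k ≐ k,  op(a, A) ≐ Y2.
Bind A := S; substituting into the one remaining equation that mentions A gives: op(a, S) ≐ Y2.
Delete trivial equation k ≐ k.
Bind Y2 := op(a, S); no other remaining equation mentions Y2.
Bind S := R; no other remaining equation mentions S. Substituting into the earlier bindings gives A := R, Y2 := op(a, R).
Decompose branch/3: a ≐ a,  branch(op(7, 4), branch(k, 7, 4), branch(c, c, c)) ≐ R,  true ≐ true.
Delete trivial equation a ≐ a.
Bind R := branch(op(7, 4), branch(k, 7, 4), branch(c, c, c)); no other remaining equation mentions R. Substituting into the earlier bindings gives A := branch(op(7, 4), branch(k, 7, 4), branch(c, c, c)), Y2 := op(a, branch(op(7, 4), branch(k, 7, 4), branch(c, c, c))), S := branch(op(7, 4), branch(k, 7, 4), branch(c, c, c)).
Delete trivial equation true ≐ true.
MGU = { A -> branch(op(7, 4), branch(k, 7, 4), branch(c, c, c)), Y2 -> op(a, branch(op(7, 4), branch(k, 7, 4), branch(c, c, c))), S -> branch(op(7, 4), branch(k, 7, 4), branch(c, c, c)), R -> branch(op(7, 4), branch(k, 7, 4), branch(c, c, c)) }, so Y2 -> op(a, branch(op(7, 4), branch(k, 7, 4), branch(c, c, c))).

op(a, branch(op(7, 4), branch(k, 7, 4), branch(c, c, c)))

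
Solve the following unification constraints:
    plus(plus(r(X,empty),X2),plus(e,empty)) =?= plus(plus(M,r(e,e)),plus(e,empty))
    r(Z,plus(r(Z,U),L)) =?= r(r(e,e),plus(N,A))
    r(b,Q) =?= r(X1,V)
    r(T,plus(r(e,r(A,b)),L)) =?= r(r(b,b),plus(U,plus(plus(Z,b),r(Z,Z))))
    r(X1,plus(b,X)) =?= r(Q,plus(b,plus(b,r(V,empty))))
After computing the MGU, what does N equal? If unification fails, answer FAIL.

r(r(e,e),r(e,r(plus(plus(r(e,e),b),r(r(e,e),r(e,e))),b)))

Decompose plus/2: plus(r(X,empty),X2) =?= plus(M,r(e,e)),  plus(e,empty) =?= plus(e,empty).
Decompose plus/2: r(X,empty) =?= M,  X2 =?= r(e,e).
Bind M := r(X,empty); no other remaining equation mentions M.
Bind X2 := r(e,e); no other remaining equation mentions X2.
Delete trivial equation plus(e,empty) =?= plus(e,empty).
Decompose r/2: Z =?= r(e,e),  plus(r(Z,U),L) =?= plus(N,A).
Bind Z := r(e,e); substituting into the 2 remaining equations that mention Z gives: plus(r(r(e,e),U),L) =?= plus(N,A),  r(T,plus(r(e,r(A,b)),L)) =?= r(r(b,b),plus(U,plus(plus(r(e,e),b),r(r(e,e),r(e,e))))).
Decompose plus/2: r(r(e,e),U) =?= N,  L =?= A.
Bind N := r(r(e,e),U); no other remaining equation mentions N.
Bind L := A; substituting into the one remaining equation that mentions L gives: r(T,plus(r(e,r(A,b)),A)) =?= r(r(b,b),plus(U,plus(plus(r(e,e),b),r(r(e,e),r(e,e))))).
Decompose r/2: b =?= X1,  Q =?= V.
Bind X1 := b; substituting into the one remaining equation that mentions X1 gives: r(b,plus(b,X)) =?= r(Q,plus(b,plus(b,r(V,empty)))).
Bind Q := V; substituting into the one remaining equation that mentions Q gives: r(b,plus(b,X)) =?= r(V,plus(b,plus(b,r(V,empty)))).
Decompose r/2: T =?= r(b,b),  plus(r(e,r(A,b)),A) =?= plus(U,plus(plus(r(e,e),b),r(r(e,e),r(e,e)))).
Bind T := r(b,b); no other remaining equation mentions T.
Decompose plus/2: r(e,r(A,b)) =?= U,  A =?= plus(plus(r(e,e),b),r(r(e,e),r(e,e))).
Bind U := r(e,r(A,b)); no other remaining equation mentions U. Substituting into the earlier binding gives N := r(r(e,e),r(e,r(A,b))).
Bind A := plus(plus(r(e,e),b),r(r(e,e),r(e,e))); no other remaining equation mentions A. Substituting into the earlier bindings gives N := r(r(e,e),r(e,r(plus(plus(r(e,e),b),r(r(e,e),r(e,e))),b))), L := plus(plus(r(e,e),b),r(r(e,e),r(e,e))), U := r(e,r(plus(plus(r(e,e),b),r(r(e,e),r(e,e))),b)).
Decompose r/2: b =?= V,  plus(b,X) =?= plus(b,plus(b,r(V,empty))).
Bind V := b; substituting into the remaining equation gives: plus(b,X) =?= plus(b,plus(b,r(b,empty))). Substituting into the earlier binding gives Q := b.
Decompose plus/2: b =?= b,  X =?= plus(b,r(b,empty)).
Delete trivial equation b =?= b.
Bind X := plus(b,r(b,empty)). Substituting into the earlier binding gives M := r(plus(b,r(b,empty)),empty).
MGU = { M := r(plus(b,r(b,empty)),empty), X2 := r(e,e), Z := r(e,e), N := r(r(e,e),r(e,r(plus(plus(r(e,e),b),r(r(e,e),r(e,e))),b))), L := plus(plus(r(e,e),b),r(r(e,e),r(e,e))), X1 := b, Q := b, T := r(b,b), U := r(e,r(plus(plus(r(e,e),b),r(r(e,e),r(e,e))),b)), A := plus(plus(r(e,e),b),r(r(e,e),r(e,e))), V := b, X := plus(b,r(b,empty)) }, so N := r(r(e,e),r(e,r(plus(plus(r(e,e),b),r(r(e,e),r(e,e))),b))).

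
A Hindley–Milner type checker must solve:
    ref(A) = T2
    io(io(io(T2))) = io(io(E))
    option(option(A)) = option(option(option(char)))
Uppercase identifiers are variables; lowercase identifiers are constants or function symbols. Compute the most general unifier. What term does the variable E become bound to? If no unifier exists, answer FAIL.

Bind T2 := ref(A); substituting into the one remaining equation that mentions T2 gives: io(io(io(ref(A)))) = io(io(E)).
Decompose io/1: io(io(ref(A))) = io(E).
Decompose io/1: io(ref(A)) = E.
Bind E := io(ref(A)); no other remaining equation mentions E.
Decompose option/1: option(A) = option(option(char)).
Decompose option/1: A = option(char).
Bind A := option(char). Substituting into the earlier bindings gives T2 := ref(option(char)), E := io(ref(option(char))).
MGU = { T2 := ref(option(char)), E := io(ref(option(char))), A := option(char) }, so E := io(ref(option(char))).

io(ref(option(char)))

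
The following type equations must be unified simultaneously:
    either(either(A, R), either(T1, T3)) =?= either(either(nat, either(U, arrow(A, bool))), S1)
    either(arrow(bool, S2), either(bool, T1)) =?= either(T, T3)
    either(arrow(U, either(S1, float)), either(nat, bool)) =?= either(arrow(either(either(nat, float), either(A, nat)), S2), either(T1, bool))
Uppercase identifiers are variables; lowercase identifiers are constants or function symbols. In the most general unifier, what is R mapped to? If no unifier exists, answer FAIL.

Decompose either/2: either(A, R) =?= either(nat, either(U, arrow(A, bool))),  either(T1, T3) =?= S1.
Decompose either/2: A =?= nat,  R =?= either(U, arrow(A, bool)).
Bind A := nat; substituting into the 2 remaining equations that mention A gives: R =?= either(U, arrow(nat, bool)),  either(arrow(U, either(S1, float)), either(nat, bool)) =?= either(arrow(either(either(nat, float), either(nat, nat)), S2), either(T1, bool)).
Bind R := either(U, arrow(nat, bool)); no other remaining equation mentions R.
Bind S1 := either(T1, T3); substituting into the one remaining equation that mentions S1 gives: either(arrow(U, either(either(T1, T3), float)), either(nat, bool)) =?= either(arrow(either(either(nat, float), either(nat, nat)), S2), either(T1, bool)).
Decompose either/2: arrow(bool, S2) =?= T,  either(bool, T1) =?= T3.
Bind T := arrow(bool, S2); no other remaining equation mentions T.
Bind T3 := either(bool, T1); substituting into the remaining equation gives: either(arrow(U, either(either(T1, either(bool, T1)), float)), either(nat, bool)) =?= either(arrow(either(either(nat, float), either(nat, nat)), S2), either(T1, bool)). Substituting into the earlier binding gives S1 := either(T1, either(bool, T1)).
Decompose either/2: arrow(U, either(either(T1, either(bool, T1)), float)) =?= arrow(either(either(nat, float), either(nat, nat)), S2),  either(nat, bool) =?= either(T1, bool).
Decompose arrow/2: U =?= either(either(nat, float), either(nat, nat)),  either(either(T1, either(bool, T1)), float) =?= S2.
Bind U := either(either(nat, float), either(nat, nat)); no other remaining equation mentions U. Substituting into the earlier binding gives R := either(either(either(nat, float), either(nat, nat)), arrow(nat, bool)).
Bind S2 := either(either(T1, either(bool, T1)), float); no other remaining equation mentions S2. Substituting into the earlier binding gives T := arrow(bool, either(either(T1, either(bool, T1)), float)).
Decompose either/2: nat =?= T1,  bool =?= bool.
Bind T1 := nat; no other remaining equation mentions T1. Substituting into the earlier bindings gives S1 := either(nat, either(bool, nat)), T := arrow(bool, either(either(nat, either(bool, nat)), float)), T3 := either(bool, nat), S2 := either(either(nat, either(bool, nat)), float).
Delete trivial equation bool =?= bool.
MGU = { A := nat, R := either(either(either(nat, float), either(nat, nat)), arrow(nat, bool)), S1 := either(nat, either(bool, nat)), T := arrow(bool, either(either(nat, either(bool, nat)), float)), T3 := either(bool, nat), U := either(either(nat, float), either(nat, nat)), S2 := either(either(nat, either(bool, nat)), float), T1 := nat }, so R := either(either(either(nat, float), either(nat, nat)), arrow(nat, bool)).

either(either(either(nat, float), either(nat, nat)), arrow(nat, bool))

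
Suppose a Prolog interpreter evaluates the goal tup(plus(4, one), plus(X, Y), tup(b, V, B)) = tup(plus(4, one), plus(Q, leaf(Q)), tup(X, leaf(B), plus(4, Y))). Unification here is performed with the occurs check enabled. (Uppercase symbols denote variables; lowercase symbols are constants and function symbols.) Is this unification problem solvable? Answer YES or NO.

Decompose tup/3: plus(4, one) = plus(4, one),  plus(X, Y) = plus(Q, leaf(Q)),  tup(b, V, B) = tup(X, leaf(B), plus(4, Y)).
Delete trivial equation plus(4, one) = plus(4, one).
Decompose plus/2: X = Q,  Y = leaf(Q).
Bind X := Q; substituting into the one remaining equation that mentions X gives: tup(b, V, B) = tup(Q, leaf(B), plus(4, Y)).
Bind Y := leaf(Q); substituting into the remaining equation gives: tup(b, V, B) = tup(Q, leaf(B), plus(4, leaf(Q))).
Decompose tup/3: b = Q,  V = leaf(B),  B = plus(4, leaf(Q)).
Bind Q := b; substituting into the one remaining equation that mentions Q gives: B = plus(4, leaf(b)). Substituting into the earlier bindings gives X := b, Y := leaf(b).
Bind V := leaf(B); no other remaining equation mentions V.
Bind B := plus(4, leaf(b)). Substituting into the earlier binding gives V := leaf(plus(4, leaf(b))).
No equations remain and no clash or occurs-check failure arose, so a unifier exists.

YES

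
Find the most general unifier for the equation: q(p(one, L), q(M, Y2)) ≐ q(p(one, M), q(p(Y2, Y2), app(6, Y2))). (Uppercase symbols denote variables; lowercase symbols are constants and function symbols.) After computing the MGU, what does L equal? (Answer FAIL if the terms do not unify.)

Decompose q/2: p(one, L) ≐ p(one, M),  q(M, Y2) ≐ q(p(Y2, Y2), app(6, Y2)).
Decompose p/2: one ≐ one,  L ≐ M.
Delete trivial equation one ≐ one.
Bind L := M; no other remaining equation mentions L.
Decompose q/2: M ≐ p(Y2, Y2),  Y2 ≐ app(6, Y2).
Bind M := p(Y2, Y2); no other remaining equation mentions M. Substituting into the earlier binding gives L := p(Y2, Y2).
Occurs check fails: Y2 occurs in app(6, Y2); the equation Y2 ≐ app(6, Y2) has no finite solution.

FAIL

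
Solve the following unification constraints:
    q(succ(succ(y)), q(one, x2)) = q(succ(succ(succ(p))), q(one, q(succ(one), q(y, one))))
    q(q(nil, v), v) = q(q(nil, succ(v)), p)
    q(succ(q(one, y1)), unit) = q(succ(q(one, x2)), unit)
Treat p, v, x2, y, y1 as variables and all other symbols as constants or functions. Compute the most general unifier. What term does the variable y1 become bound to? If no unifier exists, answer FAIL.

Decompose q/2: succ(succ(y)) = succ(succ(succ(p))),  q(one, x2) = q(one, q(succ(one), q(y, one))).
Decompose succ/1: succ(y) = succ(succ(p)).
Decompose succ/1: y = succ(p).
Bind y := succ(p); substituting into the one remaining equation that mentions y gives: q(one, x2) = q(one, q(succ(one), q(succ(p), one))).
Decompose q/2: one = one,  x2 = q(succ(one), q(succ(p), one)).
Delete trivial equation one = one.
Bind x2 := q(succ(one), q(succ(p), one)); substituting into the one remaining equation that mentions x2 gives: q(succ(q(one, y1)), unit) = q(succ(q(one, q(succ(one), q(succ(p), one)))), unit).
Decompose q/2: q(nil, v) = q(nil, succ(v)),  v = p.
Decompose q/2: nil = nil,  v = succ(v).
Delete trivial equation nil = nil.
Occurs check fails: v occurs in succ(v); the equation v = succ(v) has no finite solution.

FAIL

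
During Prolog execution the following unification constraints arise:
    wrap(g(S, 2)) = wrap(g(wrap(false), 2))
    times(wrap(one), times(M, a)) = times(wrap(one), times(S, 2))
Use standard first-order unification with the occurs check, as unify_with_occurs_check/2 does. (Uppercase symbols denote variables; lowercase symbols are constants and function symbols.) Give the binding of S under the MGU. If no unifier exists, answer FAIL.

FAIL

Decompose wrap/1: g(S, 2) = g(wrap(false), 2).
Decompose g/2: S = wrap(false),  2 = 2.
Bind S := wrap(false); substituting into the one remaining equation that mentions S gives: times(wrap(one), times(M, a)) = times(wrap(one), times(wrap(false), 2)).
Delete trivial equation 2 = 2.
Decompose times/2: wrap(one) = wrap(one),  times(M, a) = times(wrap(false), 2).
Delete trivial equation wrap(one) = wrap(one).
Decompose times/2: M = wrap(false),  a = 2.
Bind M := wrap(false); no other remaining equation mentions M.
Clash: constants a and 2 differ; no unifier exists.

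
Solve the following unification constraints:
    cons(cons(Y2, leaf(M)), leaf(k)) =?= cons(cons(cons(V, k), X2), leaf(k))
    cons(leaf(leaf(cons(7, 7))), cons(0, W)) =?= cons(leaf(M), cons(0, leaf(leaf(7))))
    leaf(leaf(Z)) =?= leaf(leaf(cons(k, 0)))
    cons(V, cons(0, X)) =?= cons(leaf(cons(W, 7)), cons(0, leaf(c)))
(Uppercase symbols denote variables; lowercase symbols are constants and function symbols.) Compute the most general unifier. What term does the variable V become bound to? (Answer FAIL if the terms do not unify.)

Decompose cons/2: cons(Y2, leaf(M)) =?= cons(cons(V, k), X2),  leaf(k) =?= leaf(k).
Decompose cons/2: Y2 =?= cons(V, k),  leaf(M) =?= X2.
Bind Y2 := cons(V, k); no other remaining equation mentions Y2.
Bind X2 := leaf(M); no other remaining equation mentions X2.
Delete trivial equation leaf(k) =?= leaf(k).
Decompose cons/2: leaf(leaf(cons(7, 7))) =?= leaf(M),  cons(0, W) =?= cons(0, leaf(leaf(7))).
Decompose leaf/1: leaf(cons(7, 7)) =?= M.
Bind M := leaf(cons(7, 7)); no other remaining equation mentions M. Substituting into the earlier binding gives X2 := leaf(leaf(cons(7, 7))).
Decompose cons/2: 0 =?= 0,  W =?= leaf(leaf(7)).
Delete trivial equation 0 =?= 0.
Bind W := leaf(leaf(7)); substituting into the one remaining equation that mentions W gives: cons(V, cons(0, X)) =?= cons(leaf(cons(leaf(leaf(7)), 7)), cons(0, leaf(c))).
Decompose leaf/1: leaf(Z) =?= leaf(cons(k, 0)).
Decompose leaf/1: Z =?= cons(k, 0).
Bind Z := cons(k, 0); no other remaining equation mentions Z.
Decompose cons/2: V =?= leaf(cons(leaf(leaf(7)), 7)),  cons(0, X) =?= cons(0, leaf(c)).
Bind V := leaf(cons(leaf(leaf(7)), 7)); no other remaining equation mentions V. Substituting into the earlier binding gives Y2 := cons(leaf(cons(leaf(leaf(7)), 7)), k).
Decompose cons/2: 0 =?= 0,  X =?= leaf(c).
Delete trivial equation 0 =?= 0.
Bind X := leaf(c).
MGU = { Y2 -> cons(leaf(cons(leaf(leaf(7)), 7)), k), X2 -> leaf(leaf(cons(7, 7))), M -> leaf(cons(7, 7)), W -> leaf(leaf(7)), Z -> cons(k, 0), V -> leaf(cons(leaf(leaf(7)), 7)), X -> leaf(c) }, so V -> leaf(cons(leaf(leaf(7)), 7)).

leaf(cons(leaf(leaf(7)), 7))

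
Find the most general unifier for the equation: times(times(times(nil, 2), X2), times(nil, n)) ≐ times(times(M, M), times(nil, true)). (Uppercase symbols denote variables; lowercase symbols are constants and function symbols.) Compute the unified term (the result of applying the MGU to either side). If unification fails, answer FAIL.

FAIL

Decompose times/2: times(times(nil, 2), X2) ≐ times(M, M),  times(nil, n) ≐ times(nil, true).
Decompose times/2: times(nil, 2) ≐ M,  X2 ≐ M.
Bind M := times(nil, 2); substituting into the one remaining equation that mentions M gives: X2 ≐ times(nil, 2).
Bind X2 := times(nil, 2); no other remaining equation mentions X2.
Decompose times/2: nil ≐ nil,  n ≐ true.
Delete trivial equation nil ≐ nil.
Clash: constants n and true differ; no unifier exists.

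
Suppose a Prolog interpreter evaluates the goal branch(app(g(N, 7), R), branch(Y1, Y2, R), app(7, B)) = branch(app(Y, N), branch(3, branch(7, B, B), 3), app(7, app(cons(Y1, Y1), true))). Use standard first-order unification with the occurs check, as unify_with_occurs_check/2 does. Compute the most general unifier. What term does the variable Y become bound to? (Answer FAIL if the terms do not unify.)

Decompose branch/3: app(g(N, 7), R) = app(Y, N),  branch(Y1, Y2, R) = branch(3, branch(7, B, B), 3),  app(7, B) = app(7, app(cons(Y1, Y1), true)).
Decompose app/2: g(N, 7) = Y,  R = N.
Bind Y := g(N, 7); no other remaining equation mentions Y.
Bind R := N; substituting into the one remaining equation that mentions R gives: branch(Y1, Y2, N) = branch(3, branch(7, B, B), 3).
Decompose branch/3: Y1 = 3,  Y2 = branch(7, B, B),  N = 3.
Bind Y1 := 3; substituting into the one remaining equation that mentions Y1 gives: app(7, B) = app(7, app(cons(3, 3), true)).
Bind Y2 := branch(7, B, B); no other remaining equation mentions Y2.
Bind N := 3; no other remaining equation mentions N. Substituting into the earlier bindings gives Y := g(3, 7), R := 3.
Decompose app/2: 7 = 7,  B = app(cons(3, 3), true).
Delete trivial equation 7 = 7.
Bind B := app(cons(3, 3), true). Substituting into the earlier binding gives Y2 := branch(7, app(cons(3, 3), true), app(cons(3, 3), true)).
MGU = { Y ↦ g(3, 7), R ↦ 3, Y1 ↦ 3, Y2 ↦ branch(7, app(cons(3, 3), true), app(cons(3, 3), true)), N ↦ 3, B ↦ app(cons(3, 3), true) }, so Y ↦ g(3, 7).

g(3, 7)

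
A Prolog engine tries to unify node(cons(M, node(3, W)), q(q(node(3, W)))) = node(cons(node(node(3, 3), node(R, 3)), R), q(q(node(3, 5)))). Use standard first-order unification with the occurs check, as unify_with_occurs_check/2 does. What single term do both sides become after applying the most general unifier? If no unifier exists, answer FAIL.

node(cons(node(node(3, 3), node(node(3, 5), 3)), node(3, 5)), q(q(node(3, 5))))

Decompose node/2: cons(M, node(3, W)) = cons(node(node(3, 3), node(R, 3)), R),  q(q(node(3, W))) = q(q(node(3, 5))).
Decompose cons/2: M = node(node(3, 3), node(R, 3)),  node(3, W) = R.
Bind M := node(node(3, 3), node(R, 3)); no other remaining equation mentions M.
Bind R := node(3, W); no other remaining equation mentions R. Substituting into the earlier binding gives M := node(node(3, 3), node(node(3, W), 3)).
Decompose q/1: q(node(3, W)) = q(node(3, 5)).
Decompose q/1: node(3, W) = node(3, 5).
Decompose node/2: 3 = 3,  W = 5.
Delete trivial equation 3 = 3.
Bind W := 5. Substituting into the earlier bindings gives M := node(node(3, 3), node(node(3, 5), 3)), R := node(3, 5).
Applying the MGU to either side gives node(cons(node(node(3, 3), node(node(3, 5), 3)), node(3, 5)), q(q(node(3, 5)))).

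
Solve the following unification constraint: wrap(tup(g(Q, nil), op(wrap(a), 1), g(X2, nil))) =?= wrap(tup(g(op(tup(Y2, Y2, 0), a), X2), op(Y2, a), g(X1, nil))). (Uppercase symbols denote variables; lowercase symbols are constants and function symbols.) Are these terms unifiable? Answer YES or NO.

NO

Decompose wrap/1: tup(g(Q, nil), op(wrap(a), 1), g(X2, nil)) =?= tup(g(op(tup(Y2, Y2, 0), a), X2), op(Y2, a), g(X1, nil)).
Decompose tup/3: g(Q, nil) =?= g(op(tup(Y2, Y2, 0), a), X2),  op(wrap(a), 1) =?= op(Y2, a),  g(X2, nil) =?= g(X1, nil).
Decompose g/2: Q =?= op(tup(Y2, Y2, 0), a),  nil =?= X2.
Bind Q := op(tup(Y2, Y2, 0), a); no other remaining equation mentions Q.
Bind X2 := nil; substituting into the one remaining equation that mentions X2 gives: g(nil, nil) =?= g(X1, nil).
Decompose op/2: wrap(a) =?= Y2,  1 =?= a.
Bind Y2 := wrap(a); no other remaining equation mentions Y2. Substituting into the earlier binding gives Q := op(tup(wrap(a), wrap(a), 0), a).
Clash: constants 1 and a differ; no unifier exists.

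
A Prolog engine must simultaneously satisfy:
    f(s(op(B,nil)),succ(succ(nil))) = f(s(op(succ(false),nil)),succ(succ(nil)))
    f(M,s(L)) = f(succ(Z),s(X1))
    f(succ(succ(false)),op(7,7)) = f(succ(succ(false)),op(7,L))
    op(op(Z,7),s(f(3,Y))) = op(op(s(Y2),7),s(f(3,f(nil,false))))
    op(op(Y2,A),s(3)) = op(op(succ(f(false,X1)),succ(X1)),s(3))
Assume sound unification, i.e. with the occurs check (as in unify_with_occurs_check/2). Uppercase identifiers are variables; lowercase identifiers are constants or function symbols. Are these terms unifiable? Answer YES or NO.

Decompose f/2: s(op(B,nil)) = s(op(succ(false),nil)),  succ(succ(nil)) = succ(succ(nil)).
Decompose s/1: op(B,nil) = op(succ(false),nil).
Decompose op/2: B = succ(false),  nil = nil.
Bind B := succ(false); no other remaining equation mentions B.
Delete trivial equation nil = nil.
Delete trivial equation succ(succ(nil)) = succ(succ(nil)).
Decompose f/2: M = succ(Z),  s(L) = s(X1).
Bind M := succ(Z); no other remaining equation mentions M.
Decompose s/1: L = X1.
Bind L := X1; substituting into the one remaining equation that mentions L gives: f(succ(succ(false)),op(7,7)) = f(succ(succ(false)),op(7,X1)).
Decompose f/2: succ(succ(false)) = succ(succ(false)),  op(7,7) = op(7,X1).
Delete trivial equation succ(succ(false)) = succ(succ(false)).
Decompose op/2: 7 = 7,  7 = X1.
Delete trivial equation 7 = 7.
Bind X1 := 7; substituting into the one remaining equation that mentions X1 gives: op(op(Y2,A),s(3)) = op(op(succ(f(false,7)),succ(7)),s(3)). Substituting into the earlier binding gives L := 7.
Decompose op/2: op(Z,7) = op(s(Y2),7),  s(f(3,Y)) = s(f(3,f(nil,false))).
Decompose op/2: Z = s(Y2),  7 = 7.
Bind Z := s(Y2); no other remaining equation mentions Z. Substituting into the earlier binding gives M := succ(s(Y2)).
Delete trivial equation 7 = 7.
Decompose s/1: f(3,Y) = f(3,f(nil,false)).
Decompose f/2: 3 = 3,  Y = f(nil,false).
Delete trivial equation 3 = 3.
Bind Y := f(nil,false); no other remaining equation mentions Y.
Decompose op/2: op(Y2,A) = op(succ(f(false,7)),succ(7)),  s(3) = s(3).
Decompose op/2: Y2 = succ(f(false,7)),  A = succ(7).
Bind Y2 := succ(f(false,7)); no other remaining equation mentions Y2. Substituting into the earlier bindings gives M := succ(s(succ(f(false,7)))), Z := s(succ(f(false,7))).
Bind A := succ(7); no other remaining equation mentions A.
Delete trivial equation s(3) = s(3).
No equations remain and no clash or occurs-check failure arose, so a unifier exists.

YES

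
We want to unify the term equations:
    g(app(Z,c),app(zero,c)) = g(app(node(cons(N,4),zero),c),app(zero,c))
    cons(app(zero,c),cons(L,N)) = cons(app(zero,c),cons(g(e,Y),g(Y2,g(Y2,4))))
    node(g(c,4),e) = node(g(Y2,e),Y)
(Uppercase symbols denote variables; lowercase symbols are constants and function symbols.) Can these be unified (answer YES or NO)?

Decompose g/2: app(Z,c) = app(node(cons(N,4),zero),c),  app(zero,c) = app(zero,c).
Decompose app/2: Z = node(cons(N,4),zero),  c = c.
Bind Z := node(cons(N,4),zero); no other remaining equation mentions Z.
Delete trivial equation c = c.
Delete trivial equation app(zero,c) = app(zero,c).
Decompose cons/2: app(zero,c) = app(zero,c),  cons(L,N) = cons(g(e,Y),g(Y2,g(Y2,4))).
Delete trivial equation app(zero,c) = app(zero,c).
Decompose cons/2: L = g(e,Y),  N = g(Y2,g(Y2,4)).
Bind L := g(e,Y); no other remaining equation mentions L.
Bind N := g(Y2,g(Y2,4)); no other remaining equation mentions N. Substituting into the earlier binding gives Z := node(cons(g(Y2,g(Y2,4)),4),zero).
Decompose node/2: g(c,4) = g(Y2,e),  e = Y.
Decompose g/2: c = Y2,  4 = e.
Bind Y2 := c; no other remaining equation mentions Y2. Substituting into the earlier bindings gives Z := node(cons(g(c,g(c,4)),4),zero), N := g(c,g(c,4)).
Clash: constants 4 and e differ; no unifier exists.

NO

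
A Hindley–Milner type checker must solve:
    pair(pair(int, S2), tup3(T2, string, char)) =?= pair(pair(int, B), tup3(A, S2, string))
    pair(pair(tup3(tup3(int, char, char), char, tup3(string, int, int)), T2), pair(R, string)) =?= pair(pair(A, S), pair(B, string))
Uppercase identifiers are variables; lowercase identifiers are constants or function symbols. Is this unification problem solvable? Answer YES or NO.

Decompose pair/2: pair(int, S2) =?= pair(int, B),  tup3(T2, string, char) =?= tup3(A, S2, string).
Decompose pair/2: int =?= int,  S2 =?= B.
Delete trivial equation int =?= int.
Bind S2 := B; substituting into the one remaining equation that mentions S2 gives: tup3(T2, string, char) =?= tup3(A, B, string).
Decompose tup3/3: T2 =?= A,  string =?= B,  char =?= string.
Bind T2 := A; substituting into the one remaining equation that mentions T2 gives: pair(pair(tup3(tup3(int, char, char), char, tup3(string, int, int)), A), pair(R, string)) =?= pair(pair(A, S), pair(B, string)).
Bind B := string; substituting into the one remaining equation that mentions B gives: pair(pair(tup3(tup3(int, char, char), char, tup3(string, int, int)), A), pair(R, string)) =?= pair(pair(A, S), pair(string, string)). Substituting into the earlier binding gives S2 := string.
Clash: constants char and string differ; no unifier exists.

NO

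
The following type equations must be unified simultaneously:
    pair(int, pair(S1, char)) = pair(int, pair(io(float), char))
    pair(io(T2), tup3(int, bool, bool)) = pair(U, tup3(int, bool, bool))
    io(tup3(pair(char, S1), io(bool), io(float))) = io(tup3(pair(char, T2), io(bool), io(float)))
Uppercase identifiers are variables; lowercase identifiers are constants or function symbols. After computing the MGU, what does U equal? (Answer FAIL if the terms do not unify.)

Decompose pair/2: int = int,  pair(S1, char) = pair(io(float), char).
Delete trivial equation int = int.
Decompose pair/2: S1 = io(float),  char = char.
Bind S1 := io(float); substituting into the one remaining equation that mentions S1 gives: io(tup3(pair(char, io(float)), io(bool), io(float))) = io(tup3(pair(char, T2), io(bool), io(float))).
Delete trivial equation char = char.
Decompose pair/2: io(T2) = U,  tup3(int, bool, bool) = tup3(int, bool, bool).
Bind U := io(T2); no other remaining equation mentions U.
Delete trivial equation tup3(int, bool, bool) = tup3(int, bool, bool).
Decompose io/1: tup3(pair(char, io(float)), io(bool), io(float)) = tup3(pair(char, T2), io(bool), io(float)).
Decompose tup3/3: pair(char, io(float)) = pair(char, T2),  io(bool) = io(bool),  io(float) = io(float).
Decompose pair/2: char = char,  io(float) = T2.
Delete trivial equation char = char.
Bind T2 := io(float); no other remaining equation mentions T2. Substituting into the earlier binding gives U := io(io(float)).
Delete trivial equation io(bool) = io(bool).
Delete trivial equation io(float) = io(float).
MGU = { S1 := io(float), U := io(io(float)), T2 := io(float) }, so U := io(io(float)).

io(io(float))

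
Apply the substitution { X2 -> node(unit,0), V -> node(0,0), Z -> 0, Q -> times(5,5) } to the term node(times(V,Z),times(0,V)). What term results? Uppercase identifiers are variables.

Replace each occurrence of V with node(0,0).
Replace each occurrence of Z with 0.
Result: node(times(node(0,0),0),times(0,node(0,0))).

node(times(node(0,0),0),times(0,node(0,0)))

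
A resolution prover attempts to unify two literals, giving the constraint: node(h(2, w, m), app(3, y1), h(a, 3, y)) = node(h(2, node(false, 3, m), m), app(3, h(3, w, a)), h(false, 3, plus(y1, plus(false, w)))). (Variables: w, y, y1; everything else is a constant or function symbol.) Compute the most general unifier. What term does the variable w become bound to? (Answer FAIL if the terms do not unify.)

Decompose node/3: h(2, w, m) = h(2, node(false, 3, m), m),  app(3, y1) = app(3, h(3, w, a)),  h(a, 3, y) = h(false, 3, plus(y1, plus(false, w))).
Decompose h/3: 2 = 2,  w = node(false, 3, m),  m = m.
Delete trivial equation 2 = 2.
Bind w := node(false, 3, m); substituting into the 2 remaining equations that mention w gives: app(3, y1) = app(3, h(3, node(false, 3, m), a)),  h(a, 3, y) = h(false, 3, plus(y1, plus(false, node(false, 3, m)))).
Delete trivial equation m = m.
Decompose app/2: 3 = 3,  y1 = h(3, node(false, 3, m), a).
Delete trivial equation 3 = 3.
Bind y1 := h(3, node(false, 3, m), a); substituting into the remaining equation gives: h(a, 3, y) = h(false, 3, plus(h(3, node(false, 3, m), a), plus(false, node(false, 3, m)))).
Decompose h/3: a = false,  3 = 3,  y = plus(h(3, node(false, 3, m), a), plus(false, node(false, 3, m))).
Clash: constants a and false differ; no unifier exists.

FAIL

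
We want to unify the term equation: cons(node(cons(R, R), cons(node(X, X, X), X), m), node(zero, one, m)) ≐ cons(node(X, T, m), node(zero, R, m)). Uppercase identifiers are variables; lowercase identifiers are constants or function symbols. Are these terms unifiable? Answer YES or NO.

Decompose cons/2: node(cons(R, R), cons(node(X, X, X), X), m) ≐ node(X, T, m),  node(zero, one, m) ≐ node(zero, R, m).
Decompose node/3: cons(R, R) ≐ X,  cons(node(X, X, X), X) ≐ T,  m ≐ m.
Bind X := cons(R, R); substituting into the one remaining equation that mentions X gives: cons(node(cons(R, R), cons(R, R), cons(R, R)), cons(R, R)) ≐ T.
Bind T := cons(node(cons(R, R), cons(R, R), cons(R, R)), cons(R, R)); no other remaining equation mentions T.
Delete trivial equation m ≐ m.
Decompose node/3: zero ≐ zero,  one ≐ R,  m ≐ m.
Delete trivial equation zero ≐ zero.
Bind R := one; no other remaining equation mentions R. Substituting into the earlier bindings gives X := cons(one, one), T := cons(node(cons(one, one), cons(one, one), cons(one, one)), cons(one, one)).
Delete trivial equation m ≐ m.
No equations remain and no clash or occurs-check failure arose, so a unifier exists.

YES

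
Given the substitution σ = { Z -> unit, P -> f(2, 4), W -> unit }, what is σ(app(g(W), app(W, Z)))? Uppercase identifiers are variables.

app(g(unit), app(unit, unit))

Replace each occurrence of Z with unit.
Replace each occurrence of W with unit.
Result: app(g(unit), app(unit, unit)).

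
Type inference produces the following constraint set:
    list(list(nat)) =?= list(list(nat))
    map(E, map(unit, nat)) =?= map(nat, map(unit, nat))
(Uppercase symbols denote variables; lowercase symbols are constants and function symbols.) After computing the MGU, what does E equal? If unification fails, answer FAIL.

Delete trivial equation list(list(nat)) =?= list(list(nat)).
Decompose map/2: E =?= nat,  map(unit, nat) =?= map(unit, nat).
Bind E := nat; no other remaining equation mentions E.
Delete trivial equation map(unit, nat) =?= map(unit, nat).
MGU = { E ↦ nat }, so E ↦ nat.

nat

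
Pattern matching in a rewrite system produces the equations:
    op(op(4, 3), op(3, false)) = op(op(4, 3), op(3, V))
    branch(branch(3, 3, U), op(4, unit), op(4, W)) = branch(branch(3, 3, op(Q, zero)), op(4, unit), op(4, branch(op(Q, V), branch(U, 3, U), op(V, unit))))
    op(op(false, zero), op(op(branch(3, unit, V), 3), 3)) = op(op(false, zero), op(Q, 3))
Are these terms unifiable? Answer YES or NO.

YES

Decompose op/2: op(4, 3) = op(4, 3),  op(3, false) = op(3, V).
Delete trivial equation op(4, 3) = op(4, 3).
Decompose op/2: 3 = 3,  false = V.
Delete trivial equation 3 = 3.
Bind V := false; substituting into the remaining equations gives: branch(branch(3, 3, U), op(4, unit), op(4, W)) = branch(branch(3, 3, op(Q, zero)), op(4, unit), op(4, branch(op(Q, false), branch(U, 3, U), op(false, unit)))),  op(op(false, zero), op(op(branch(3, unit, false), 3), 3)) = op(op(false, zero), op(Q, 3)).
Decompose branch/3: branch(3, 3, U) = branch(3, 3, op(Q, zero)),  op(4, unit) = op(4, unit),  op(4, W) = op(4, branch(op(Q, false), branch(U, 3, U), op(false, unit))).
Decompose branch/3: 3 = 3,  3 = 3,  U = op(Q, zero).
Delete trivial equation 3 = 3.
Delete trivial equation 3 = 3.
Bind U := op(Q, zero); substituting into the one remaining equation that mentions U gives: op(4, W) = op(4, branch(op(Q, false), branch(op(Q, zero), 3, op(Q, zero)), op(false, unit))).
Delete trivial equation op(4, unit) = op(4, unit).
Decompose op/2: 4 = 4,  W = branch(op(Q, false), branch(op(Q, zero), 3, op(Q, zero)), op(false, unit)).
Delete trivial equation 4 = 4.
Bind W := branch(op(Q, false), branch(op(Q, zero), 3, op(Q, zero)), op(false, unit)); no other remaining equation mentions W.
Decompose op/2: op(false, zero) = op(false, zero),  op(op(branch(3, unit, false), 3), 3) = op(Q, 3).
Delete trivial equation op(false, zero) = op(false, zero).
Decompose op/2: op(branch(3, unit, false), 3) = Q,  3 = 3.
Bind Q := op(branch(3, unit, false), 3); no other remaining equation mentions Q. Substituting into the earlier bindings gives U := op(op(branch(3, unit, false), 3), zero), W := branch(op(op(branch(3, unit, false), 3), false), branch(op(op(branch(3, unit, false), 3), zero), 3, op(op(branch(3, unit, false), 3), zero)), op(false, unit)).
Delete trivial equation 3 = 3.
No equations remain and no clash or occurs-check failure arose, so a unifier exists.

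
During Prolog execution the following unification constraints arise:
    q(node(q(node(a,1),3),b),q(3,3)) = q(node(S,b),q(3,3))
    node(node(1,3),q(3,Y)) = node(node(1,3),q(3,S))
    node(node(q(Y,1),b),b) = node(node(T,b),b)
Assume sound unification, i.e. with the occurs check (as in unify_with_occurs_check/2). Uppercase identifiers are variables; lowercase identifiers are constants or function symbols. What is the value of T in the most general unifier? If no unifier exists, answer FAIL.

q(q(node(a,1),3),1)

Decompose q/2: node(q(node(a,1),3),b) = node(S,b),  q(3,3) = q(3,3).
Decompose node/2: q(node(a,1),3) = S,  b = b.
Bind S := q(node(a,1),3); substituting into the one remaining equation that mentions S gives: node(node(1,3),q(3,Y)) = node(node(1,3),q(3,q(node(a,1),3))).
Delete trivial equation b = b.
Delete trivial equation q(3,3) = q(3,3).
Decompose node/2: node(1,3) = node(1,3),  q(3,Y) = q(3,q(node(a,1),3)).
Delete trivial equation node(1,3) = node(1,3).
Decompose q/2: 3 = 3,  Y = q(node(a,1),3).
Delete trivial equation 3 = 3.
Bind Y := q(node(a,1),3); substituting into the remaining equation gives: node(node(q(q(node(a,1),3),1),b),b) = node(node(T,b),b).
Decompose node/2: node(q(q(node(a,1),3),1),b) = node(T,b),  b = b.
Decompose node/2: q(q(node(a,1),3),1) = T,  b = b.
Bind T := q(q(node(a,1),3),1); no other remaining equation mentions T.
Delete trivial equation b = b.
Delete trivial equation b = b.
MGU = { S -> q(node(a,1),3), Y -> q(node(a,1),3), T -> q(q(node(a,1),3),1) }, so T -> q(q(node(a,1),3),1).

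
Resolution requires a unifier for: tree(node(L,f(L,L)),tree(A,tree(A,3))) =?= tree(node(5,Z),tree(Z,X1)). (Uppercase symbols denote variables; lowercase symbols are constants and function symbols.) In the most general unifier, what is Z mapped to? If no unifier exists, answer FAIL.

Decompose tree/2: node(L,f(L,L)) =?= node(5,Z),  tree(A,tree(A,3)) =?= tree(Z,X1).
Decompose node/2: L =?= 5,  f(L,L) =?= Z.
Bind L := 5; substituting into the one remaining equation that mentions L gives: f(5,5) =?= Z.
Bind Z := f(5,5); substituting into the remaining equation gives: tree(A,tree(A,3)) =?= tree(f(5,5),X1).
Decompose tree/2: A =?= f(5,5),  tree(A,3) =?= X1.
Bind A := f(5,5); substituting into the remaining equation gives: tree(f(5,5),3) =?= X1.
Bind X1 := tree(f(5,5),3).
MGU = { L -> 5, Z -> f(5,5), A -> f(5,5), X1 -> tree(f(5,5),3) }, so Z -> f(5,5).

f(5,5)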